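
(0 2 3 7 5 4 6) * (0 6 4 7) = (0 2 3)(5 7)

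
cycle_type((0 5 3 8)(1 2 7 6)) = 4^2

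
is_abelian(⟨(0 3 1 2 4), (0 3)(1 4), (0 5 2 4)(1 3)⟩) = no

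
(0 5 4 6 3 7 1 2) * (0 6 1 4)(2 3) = (0 5)(1 3 7 4)(2 6)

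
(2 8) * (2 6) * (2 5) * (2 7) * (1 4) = (1 4)(2 8 6 5 7)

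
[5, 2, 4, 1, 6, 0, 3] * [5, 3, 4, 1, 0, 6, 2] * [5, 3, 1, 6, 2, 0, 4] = [4, 2, 5, 6, 1, 0, 3]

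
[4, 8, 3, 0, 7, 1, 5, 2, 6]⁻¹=[3, 5, 7, 2, 0, 6, 8, 4, 1]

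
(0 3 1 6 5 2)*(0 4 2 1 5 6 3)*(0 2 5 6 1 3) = (0 2 4 5 3 6 1)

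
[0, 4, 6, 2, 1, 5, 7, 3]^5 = [0, 4, 6, 2, 1, 5, 7, 3]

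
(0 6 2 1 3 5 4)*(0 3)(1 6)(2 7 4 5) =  (0 1)(2 6 7 4 3)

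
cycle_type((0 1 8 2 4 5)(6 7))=2.6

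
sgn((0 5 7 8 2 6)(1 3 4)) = -1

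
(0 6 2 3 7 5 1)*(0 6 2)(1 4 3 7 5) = (0 2 7 1 6)(3 5 4)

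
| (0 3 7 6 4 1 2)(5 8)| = 14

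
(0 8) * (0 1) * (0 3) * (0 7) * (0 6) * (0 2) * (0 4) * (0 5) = (0 8 1 3 7 6 2 4 5)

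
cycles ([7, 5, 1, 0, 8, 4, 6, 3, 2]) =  (0 7 3)(1 5 4 8 2)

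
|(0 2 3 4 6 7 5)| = 7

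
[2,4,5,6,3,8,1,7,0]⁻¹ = [8,6,0,4,1,2,3,7,5]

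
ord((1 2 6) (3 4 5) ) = 3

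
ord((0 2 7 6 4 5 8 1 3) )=9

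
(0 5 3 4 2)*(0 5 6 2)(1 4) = (0 6 2 5 3 1 4)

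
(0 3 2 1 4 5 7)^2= (0 2 4 7 3 1 5)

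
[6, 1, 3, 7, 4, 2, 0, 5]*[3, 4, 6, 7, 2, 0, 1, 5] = [1, 4, 7, 5, 2, 6, 3, 0]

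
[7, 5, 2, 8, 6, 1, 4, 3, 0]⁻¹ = [8, 5, 2, 7, 6, 1, 4, 0, 3]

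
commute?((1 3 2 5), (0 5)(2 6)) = no:(1 3 2 5)*(0 5)(2 6) = (0 5 1 3 6 2), (0 5)(2 6)*(1 3 2 5) = (0 1 3 2 6 5)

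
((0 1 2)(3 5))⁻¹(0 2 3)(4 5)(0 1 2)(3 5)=(0 5 1)(3 4)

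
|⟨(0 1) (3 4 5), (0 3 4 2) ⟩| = 720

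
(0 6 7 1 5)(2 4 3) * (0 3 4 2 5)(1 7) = (0 6 1)(3 5)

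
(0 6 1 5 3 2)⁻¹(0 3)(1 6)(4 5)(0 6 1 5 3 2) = (1 5)(2 6)(3 4)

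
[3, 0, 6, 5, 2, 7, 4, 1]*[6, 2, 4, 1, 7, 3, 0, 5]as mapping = [0→1, 1→6, 2→0, 3→3, 4→4, 5→5, 6→7, 7→2]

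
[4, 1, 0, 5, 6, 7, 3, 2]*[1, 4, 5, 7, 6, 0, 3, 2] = [6, 4, 1, 0, 3, 2, 7, 5]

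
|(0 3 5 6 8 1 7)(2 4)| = 14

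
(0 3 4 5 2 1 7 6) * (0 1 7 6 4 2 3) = (1 6)(2 7 4 5 3)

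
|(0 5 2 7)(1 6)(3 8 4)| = 12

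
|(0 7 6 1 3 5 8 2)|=8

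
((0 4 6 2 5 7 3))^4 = (0 5 4 7 6 3 2)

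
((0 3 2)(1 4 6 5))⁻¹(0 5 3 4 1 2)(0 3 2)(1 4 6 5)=(0 3 1 2 6 4)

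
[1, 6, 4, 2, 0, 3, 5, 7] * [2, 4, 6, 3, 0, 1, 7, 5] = [4, 7, 0, 6, 2, 3, 1, 5]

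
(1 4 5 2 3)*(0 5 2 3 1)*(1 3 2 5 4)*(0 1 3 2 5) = (0 4)(1 3)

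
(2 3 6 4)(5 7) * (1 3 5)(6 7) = (1 3 7)(2 5 6 4)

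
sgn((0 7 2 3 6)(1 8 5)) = 1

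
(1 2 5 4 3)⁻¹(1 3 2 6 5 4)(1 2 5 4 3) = (1 5 6 4 3 2)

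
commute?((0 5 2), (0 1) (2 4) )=no:(0 5 2)*(0 1) (2 4)=(0 5 4 2 1), (0 1) (2 4)*(0 5 2)=(0 1 5 2 4) 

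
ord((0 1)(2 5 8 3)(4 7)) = 4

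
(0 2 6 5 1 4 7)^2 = (0 6 1 7 2 5 4)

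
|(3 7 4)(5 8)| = 6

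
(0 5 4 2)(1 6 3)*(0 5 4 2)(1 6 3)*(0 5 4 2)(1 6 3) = (0 2 4 5)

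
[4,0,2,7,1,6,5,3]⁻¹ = [1,4,2,7,0,6,5,3]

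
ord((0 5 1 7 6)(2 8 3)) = 15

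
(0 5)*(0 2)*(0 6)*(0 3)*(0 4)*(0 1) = (0 5 2 6 3 4 1)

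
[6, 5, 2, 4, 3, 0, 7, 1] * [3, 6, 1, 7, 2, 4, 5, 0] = [5, 4, 1, 2, 7, 3, 0, 6] 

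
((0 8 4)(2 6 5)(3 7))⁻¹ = (0 4 8)(2 5 6)(3 7)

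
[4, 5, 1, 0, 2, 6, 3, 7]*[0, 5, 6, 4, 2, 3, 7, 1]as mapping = [0→2, 1→3, 2→5, 3→0, 4→6, 5→7, 6→4, 7→1]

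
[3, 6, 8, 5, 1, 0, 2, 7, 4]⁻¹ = [5, 4, 6, 0, 8, 3, 1, 7, 2]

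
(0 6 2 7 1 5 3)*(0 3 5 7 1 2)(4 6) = (0 4 6)(1 7 2)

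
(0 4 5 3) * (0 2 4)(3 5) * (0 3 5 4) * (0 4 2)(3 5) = (0 5 2 4 3)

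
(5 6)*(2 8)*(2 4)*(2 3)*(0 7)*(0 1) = (0 7 1)(2 8 4 3)(5 6)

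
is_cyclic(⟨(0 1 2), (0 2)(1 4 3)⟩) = no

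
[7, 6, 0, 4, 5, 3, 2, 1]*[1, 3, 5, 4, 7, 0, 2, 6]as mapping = [0→6, 1→2, 2→1, 3→7, 4→0, 5→4, 6→5, 7→3]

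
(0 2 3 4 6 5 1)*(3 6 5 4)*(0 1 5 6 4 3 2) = (2 4 6 3)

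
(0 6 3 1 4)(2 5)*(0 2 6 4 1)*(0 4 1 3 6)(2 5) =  (0 1 3 4 5)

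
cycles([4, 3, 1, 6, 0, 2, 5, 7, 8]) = (0 4)(1 3 6 5 2)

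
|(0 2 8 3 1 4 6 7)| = 8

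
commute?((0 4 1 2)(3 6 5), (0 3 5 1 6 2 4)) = no:(0 4 1 2)(3 6 5) * (0 3 5 1 6 2 4) = (1 4 6)(2 3), (0 3 5 1 6 2 4) * (0 4 1 2)(3 6 5) = (0 6)(1 5 2)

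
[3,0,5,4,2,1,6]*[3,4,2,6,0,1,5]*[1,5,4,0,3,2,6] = [6,0,5,1,4,3,2] 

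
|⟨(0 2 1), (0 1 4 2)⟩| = 24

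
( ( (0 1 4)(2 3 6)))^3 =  ()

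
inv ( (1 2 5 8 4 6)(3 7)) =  (1 6 4 8 5 2)(3 7)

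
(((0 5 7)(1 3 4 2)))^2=(0 7 5)(1 4)(2 3)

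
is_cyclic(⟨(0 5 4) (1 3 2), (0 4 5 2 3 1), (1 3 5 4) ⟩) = no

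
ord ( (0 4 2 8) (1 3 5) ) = 12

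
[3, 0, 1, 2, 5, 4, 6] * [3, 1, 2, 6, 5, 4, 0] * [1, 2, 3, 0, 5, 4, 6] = [6, 0, 2, 3, 5, 4, 1]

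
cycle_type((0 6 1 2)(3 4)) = 2.4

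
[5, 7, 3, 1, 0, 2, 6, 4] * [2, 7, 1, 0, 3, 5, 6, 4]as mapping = [0→5, 1→4, 2→0, 3→7, 4→2, 5→1, 6→6, 7→3]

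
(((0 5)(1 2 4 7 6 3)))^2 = (1 4 6)(2 7 3)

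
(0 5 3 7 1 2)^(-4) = (0 3 1)(2 5 7)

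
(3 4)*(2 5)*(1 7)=(1 7)(2 5)(3 4)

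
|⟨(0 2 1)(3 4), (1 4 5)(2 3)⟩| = 720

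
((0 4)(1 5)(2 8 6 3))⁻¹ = (0 4)(1 5)(2 3 6 8)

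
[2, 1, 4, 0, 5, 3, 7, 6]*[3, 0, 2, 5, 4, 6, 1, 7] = [2, 0, 4, 3, 6, 5, 7, 1]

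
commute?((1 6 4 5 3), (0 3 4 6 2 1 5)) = no:(1 6 4 5 3)*(0 3 4 6 2 1 5) = (0 3 5 4)(1 2), (0 3 4 6 2 1 5)*(1 6 4 5 3) = (0 1 3 5)(2 6)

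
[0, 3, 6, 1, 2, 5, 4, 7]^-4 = [0, 1, 4, 3, 6, 5, 2, 7]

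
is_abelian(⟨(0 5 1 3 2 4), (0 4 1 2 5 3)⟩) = no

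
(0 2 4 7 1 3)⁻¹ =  (0 3 1 7 4 2)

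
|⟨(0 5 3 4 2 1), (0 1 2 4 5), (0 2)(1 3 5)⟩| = 720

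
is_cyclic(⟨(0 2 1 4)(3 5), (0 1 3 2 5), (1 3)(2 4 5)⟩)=no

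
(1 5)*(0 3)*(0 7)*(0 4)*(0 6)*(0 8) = (0 3 7 4 6 8)(1 5)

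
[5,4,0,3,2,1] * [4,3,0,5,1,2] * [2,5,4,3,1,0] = [4,5,1,0,2,3]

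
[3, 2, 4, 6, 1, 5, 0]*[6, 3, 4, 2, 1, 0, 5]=[2, 4, 1, 5, 3, 0, 6]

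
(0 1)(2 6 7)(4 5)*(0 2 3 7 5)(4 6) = (0 1 2 4)(3 7)(5 6)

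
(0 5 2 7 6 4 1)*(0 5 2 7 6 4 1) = (0 2 6 1 5 7 4)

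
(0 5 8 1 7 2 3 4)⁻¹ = (0 4 3 2 7 1 8 5)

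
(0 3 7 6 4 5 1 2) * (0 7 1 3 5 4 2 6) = (0 5 3 1 6 2 7)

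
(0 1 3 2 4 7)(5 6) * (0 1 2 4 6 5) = (0 2 6)(1 3 4 7)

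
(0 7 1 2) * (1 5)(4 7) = (0 4 7 5 1 2)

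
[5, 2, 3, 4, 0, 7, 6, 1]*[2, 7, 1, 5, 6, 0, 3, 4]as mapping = [0→0, 1→1, 2→5, 3→6, 4→2, 5→4, 6→3, 7→7]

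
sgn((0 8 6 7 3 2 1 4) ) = -1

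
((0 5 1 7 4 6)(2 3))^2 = (0 1 4)(5 7 6)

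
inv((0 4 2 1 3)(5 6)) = (0 3 1 2 4)(5 6)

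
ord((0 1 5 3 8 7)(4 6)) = 6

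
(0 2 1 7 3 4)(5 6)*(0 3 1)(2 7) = (0 7 1 2)(3 4)(5 6)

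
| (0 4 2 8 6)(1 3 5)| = 15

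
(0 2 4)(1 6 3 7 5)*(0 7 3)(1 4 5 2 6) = (0 6)(2 5 4 7)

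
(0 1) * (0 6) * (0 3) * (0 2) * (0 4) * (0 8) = (0 1 6 3 2 4 8)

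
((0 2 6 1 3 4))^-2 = (0 3 6)(1 2 4)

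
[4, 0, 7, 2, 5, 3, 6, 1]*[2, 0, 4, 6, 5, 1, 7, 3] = [5, 2, 3, 4, 1, 6, 7, 0]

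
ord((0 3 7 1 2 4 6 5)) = 8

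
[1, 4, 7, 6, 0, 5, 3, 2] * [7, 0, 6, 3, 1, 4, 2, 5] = [0, 1, 5, 2, 7, 4, 3, 6]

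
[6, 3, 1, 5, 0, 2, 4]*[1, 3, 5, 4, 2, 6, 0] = [0, 4, 3, 6, 1, 5, 2]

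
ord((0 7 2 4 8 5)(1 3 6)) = 6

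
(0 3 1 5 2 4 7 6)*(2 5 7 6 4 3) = (0 2 3 1 7 4 6) 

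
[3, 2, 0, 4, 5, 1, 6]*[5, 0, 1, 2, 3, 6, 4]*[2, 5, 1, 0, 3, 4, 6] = [1, 5, 4, 0, 6, 2, 3]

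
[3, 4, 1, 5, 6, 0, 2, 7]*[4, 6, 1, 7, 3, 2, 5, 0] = [7, 3, 6, 2, 5, 4, 1, 0]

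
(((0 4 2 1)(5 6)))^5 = (0 4 2 1)(5 6)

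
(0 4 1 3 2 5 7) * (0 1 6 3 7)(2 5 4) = (0 2 4 6 3 5)(1 7)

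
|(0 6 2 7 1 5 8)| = 7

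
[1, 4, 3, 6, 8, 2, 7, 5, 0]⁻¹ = [8, 0, 5, 2, 1, 7, 3, 6, 4]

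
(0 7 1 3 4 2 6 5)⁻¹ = (0 5 6 2 4 3 1 7)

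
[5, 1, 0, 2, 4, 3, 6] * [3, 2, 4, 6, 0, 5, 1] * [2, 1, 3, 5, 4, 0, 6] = [0, 3, 5, 4, 2, 6, 1]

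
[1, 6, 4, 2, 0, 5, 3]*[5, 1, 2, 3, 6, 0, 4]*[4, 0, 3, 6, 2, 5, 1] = [0, 2, 1, 3, 5, 4, 6]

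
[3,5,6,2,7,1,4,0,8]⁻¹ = [7,5,3,0,6,1,2,4,8]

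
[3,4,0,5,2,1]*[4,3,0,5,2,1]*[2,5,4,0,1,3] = [3,4,1,5,2,0] 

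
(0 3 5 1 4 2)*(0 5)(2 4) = (0 3)(1 2 5)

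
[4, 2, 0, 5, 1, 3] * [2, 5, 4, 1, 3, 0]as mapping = [0→3, 1→4, 2→2, 3→0, 4→5, 5→1]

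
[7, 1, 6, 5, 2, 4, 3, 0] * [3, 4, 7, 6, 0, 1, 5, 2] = [2, 4, 5, 1, 7, 0, 6, 3]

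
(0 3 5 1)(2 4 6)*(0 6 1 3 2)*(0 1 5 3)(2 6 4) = (0 6 1 4 5)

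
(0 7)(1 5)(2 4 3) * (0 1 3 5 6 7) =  (1 6 7)(2 4 5 3)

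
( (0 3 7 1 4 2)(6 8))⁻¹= (0 2 4 1 7 3)(6 8)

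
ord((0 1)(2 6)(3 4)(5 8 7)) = 6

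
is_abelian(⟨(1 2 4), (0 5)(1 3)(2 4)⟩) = no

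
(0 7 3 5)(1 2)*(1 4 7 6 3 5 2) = (0 6 3 2 4 7 5)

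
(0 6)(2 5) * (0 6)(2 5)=()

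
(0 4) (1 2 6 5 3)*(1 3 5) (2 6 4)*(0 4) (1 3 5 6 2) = (0 1 2) (3 5 6) 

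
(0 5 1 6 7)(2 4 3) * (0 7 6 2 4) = (0 5 1 2)(3 4)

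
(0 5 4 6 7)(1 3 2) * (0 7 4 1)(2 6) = (0 5 1 3 6 4 2)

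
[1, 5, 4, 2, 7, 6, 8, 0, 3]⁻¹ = [7, 0, 3, 8, 2, 1, 5, 4, 6]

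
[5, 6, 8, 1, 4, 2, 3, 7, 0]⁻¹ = [8, 3, 5, 6, 4, 0, 1, 7, 2]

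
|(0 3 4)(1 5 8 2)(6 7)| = 12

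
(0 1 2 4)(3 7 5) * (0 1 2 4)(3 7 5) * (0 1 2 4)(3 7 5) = (0 4 2 1)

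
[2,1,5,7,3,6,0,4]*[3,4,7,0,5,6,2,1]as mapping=[0→7,1→4,2→6,3→1,4→0,5→2,6→3,7→5]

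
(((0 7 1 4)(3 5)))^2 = (0 1)(4 7)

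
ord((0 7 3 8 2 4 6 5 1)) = 9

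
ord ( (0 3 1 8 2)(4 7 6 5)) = 20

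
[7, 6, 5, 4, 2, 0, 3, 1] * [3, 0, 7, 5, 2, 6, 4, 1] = [1, 4, 6, 2, 7, 3, 5, 0]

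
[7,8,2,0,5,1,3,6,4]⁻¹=[3,5,2,6,8,4,7,0,1]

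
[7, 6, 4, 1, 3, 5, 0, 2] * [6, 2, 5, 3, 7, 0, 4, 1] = [1, 4, 7, 2, 3, 0, 6, 5]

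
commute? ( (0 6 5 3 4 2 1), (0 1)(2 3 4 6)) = no: (0 6 5 3 4 2 1) * (0 1)(2 3 4 6) = (0 2)(3 6 5 4), (0 1)(2 3 4 6) * (0 6 5 3 4 2 1) = (1 6)(2 4 5 3)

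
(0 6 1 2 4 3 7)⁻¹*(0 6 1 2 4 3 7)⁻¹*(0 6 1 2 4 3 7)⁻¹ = (0 4 6 3 1 7 2)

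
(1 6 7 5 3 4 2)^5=(1 4 5 6 2 3 7)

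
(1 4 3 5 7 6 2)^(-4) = (1 5 2 3 6 4 7)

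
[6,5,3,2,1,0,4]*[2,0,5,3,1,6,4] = [4,6,3,5,0,2,1]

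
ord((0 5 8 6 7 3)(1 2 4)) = 6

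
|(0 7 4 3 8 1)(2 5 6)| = 6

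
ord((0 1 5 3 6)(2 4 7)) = 15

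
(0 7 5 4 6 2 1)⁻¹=(0 1 2 6 4 5 7)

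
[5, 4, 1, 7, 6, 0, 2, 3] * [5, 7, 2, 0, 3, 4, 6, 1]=[4, 3, 7, 1, 6, 5, 2, 0]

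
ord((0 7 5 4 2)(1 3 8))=15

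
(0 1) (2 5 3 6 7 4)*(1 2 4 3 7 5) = (0 2 1) (3 6 5 7) 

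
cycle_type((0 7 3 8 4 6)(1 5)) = 2.6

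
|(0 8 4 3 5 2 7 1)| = 8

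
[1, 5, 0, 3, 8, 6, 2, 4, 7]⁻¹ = [2, 0, 6, 3, 7, 1, 5, 8, 4]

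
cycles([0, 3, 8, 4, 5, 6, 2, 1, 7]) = (1 3 4 5 6 2 8 7)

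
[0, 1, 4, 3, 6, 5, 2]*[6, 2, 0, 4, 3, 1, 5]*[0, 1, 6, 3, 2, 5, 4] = [4, 6, 3, 2, 5, 1, 0]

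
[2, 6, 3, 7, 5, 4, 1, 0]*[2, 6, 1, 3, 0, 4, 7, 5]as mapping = [0→1, 1→7, 2→3, 3→5, 4→4, 5→0, 6→6, 7→2]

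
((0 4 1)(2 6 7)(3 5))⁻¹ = (0 1 4)(2 7 6)(3 5)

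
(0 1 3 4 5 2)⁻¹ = (0 2 5 4 3 1)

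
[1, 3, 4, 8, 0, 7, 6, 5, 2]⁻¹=[4, 0, 8, 1, 2, 7, 6, 5, 3]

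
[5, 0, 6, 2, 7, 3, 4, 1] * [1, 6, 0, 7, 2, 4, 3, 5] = [4, 1, 3, 0, 5, 7, 2, 6]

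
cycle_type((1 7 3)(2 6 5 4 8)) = 3.5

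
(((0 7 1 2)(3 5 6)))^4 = (3 5 6)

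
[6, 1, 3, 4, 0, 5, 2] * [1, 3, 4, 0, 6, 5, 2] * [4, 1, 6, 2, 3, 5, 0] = [6, 2, 4, 0, 1, 5, 3]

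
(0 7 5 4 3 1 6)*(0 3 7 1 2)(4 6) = (0 1 4 7 5 6 3 2)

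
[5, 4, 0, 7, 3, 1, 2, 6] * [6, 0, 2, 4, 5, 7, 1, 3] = [7, 5, 6, 3, 4, 0, 2, 1]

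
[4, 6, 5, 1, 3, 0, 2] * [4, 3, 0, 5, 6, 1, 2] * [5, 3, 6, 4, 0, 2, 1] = [1, 6, 3, 4, 2, 0, 5]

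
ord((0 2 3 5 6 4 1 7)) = 8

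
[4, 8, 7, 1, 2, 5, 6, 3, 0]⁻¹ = [8, 3, 4, 7, 0, 5, 6, 2, 1]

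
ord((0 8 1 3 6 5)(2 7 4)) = 6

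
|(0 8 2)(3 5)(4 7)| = 6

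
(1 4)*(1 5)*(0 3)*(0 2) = (0 3 2)(1 4 5)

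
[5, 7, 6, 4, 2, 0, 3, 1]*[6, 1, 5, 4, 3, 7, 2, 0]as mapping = [0→7, 1→0, 2→2, 3→3, 4→5, 5→6, 6→4, 7→1]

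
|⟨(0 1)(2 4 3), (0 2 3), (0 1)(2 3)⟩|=120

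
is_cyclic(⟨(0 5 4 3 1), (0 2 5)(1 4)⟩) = no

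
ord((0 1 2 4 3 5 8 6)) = 8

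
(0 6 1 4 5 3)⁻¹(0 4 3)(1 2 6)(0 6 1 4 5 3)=(0 6 5)(1 4 2)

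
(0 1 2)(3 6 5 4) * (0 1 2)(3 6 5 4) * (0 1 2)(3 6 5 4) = (3 4 5 6)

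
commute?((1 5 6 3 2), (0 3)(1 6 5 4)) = no:(1 5 6 3 2) * (0 3)(1 6 5 4) = (0 3 2 6)(1 4), (0 3)(1 6 5 4) * (1 5 6 3 2) = (0 2 1 3)(4 5)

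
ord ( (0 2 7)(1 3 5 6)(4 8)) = 12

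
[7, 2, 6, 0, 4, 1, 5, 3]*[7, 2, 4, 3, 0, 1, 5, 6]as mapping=[0→6, 1→4, 2→5, 3→7, 4→0, 5→2, 6→1, 7→3]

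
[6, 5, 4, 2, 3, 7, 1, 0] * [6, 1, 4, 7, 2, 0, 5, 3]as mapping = [0→5, 1→0, 2→2, 3→4, 4→7, 5→3, 6→1, 7→6]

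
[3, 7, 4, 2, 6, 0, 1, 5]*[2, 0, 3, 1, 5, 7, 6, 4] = [1, 4, 5, 3, 6, 2, 0, 7]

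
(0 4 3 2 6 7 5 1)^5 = (0 7 3 1 6 4 5 2)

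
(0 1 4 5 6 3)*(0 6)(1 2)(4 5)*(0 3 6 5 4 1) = (0 2)(1 4)(3 5)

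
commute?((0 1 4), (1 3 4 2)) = no:(0 1 4) * (1 3 4 2) = (0 3 4)(1 2), (1 3 4 2) * (0 1 4) = (0 1 3)(2 4)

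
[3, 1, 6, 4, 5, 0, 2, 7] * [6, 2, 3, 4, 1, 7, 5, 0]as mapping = [0→4, 1→2, 2→5, 3→1, 4→7, 5→6, 6→3, 7→0]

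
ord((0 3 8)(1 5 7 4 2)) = 15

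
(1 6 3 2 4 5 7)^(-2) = (1 5 2 6 7 4 3)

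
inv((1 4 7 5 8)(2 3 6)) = (1 8 5 7 4)(2 6 3)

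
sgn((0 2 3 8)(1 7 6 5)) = 1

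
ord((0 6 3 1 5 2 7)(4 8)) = 14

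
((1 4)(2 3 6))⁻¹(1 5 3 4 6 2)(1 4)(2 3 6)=(1 2 3 4 5 6)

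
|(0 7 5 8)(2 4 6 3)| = 4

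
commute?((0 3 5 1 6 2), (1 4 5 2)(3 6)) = no:(0 3 5 1 6 2)*(1 4 5 2)(3 6) = (0 6 1 3 2)(4 5), (1 4 5 2)(3 6)*(0 3 5 1 6 2) = (0 3 2 6 5)(1 4)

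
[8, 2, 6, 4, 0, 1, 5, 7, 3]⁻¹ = [4, 5, 1, 8, 3, 6, 2, 7, 0]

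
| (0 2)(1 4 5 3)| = 4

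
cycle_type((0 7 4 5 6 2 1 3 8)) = 9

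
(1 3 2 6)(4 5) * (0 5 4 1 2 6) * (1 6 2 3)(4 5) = (0 4 5 6 3 2)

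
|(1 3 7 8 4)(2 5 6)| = 15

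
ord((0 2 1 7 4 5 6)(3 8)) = 14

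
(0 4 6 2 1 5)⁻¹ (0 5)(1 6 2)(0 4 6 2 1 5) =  (0 4)(1 5 2)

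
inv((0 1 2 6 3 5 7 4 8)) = (0 8 4 7 5 3 6 2 1)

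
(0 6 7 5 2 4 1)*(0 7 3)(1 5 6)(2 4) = (0 1 7 6 3)(4 5)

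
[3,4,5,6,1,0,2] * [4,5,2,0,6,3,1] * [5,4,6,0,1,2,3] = [5,3,0,4,2,1,6]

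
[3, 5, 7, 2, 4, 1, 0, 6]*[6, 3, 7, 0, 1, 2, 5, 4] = [0, 2, 4, 7, 1, 3, 6, 5]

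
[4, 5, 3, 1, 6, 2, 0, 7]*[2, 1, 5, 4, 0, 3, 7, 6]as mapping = [0→0, 1→3, 2→4, 3→1, 4→7, 5→5, 6→2, 7→6]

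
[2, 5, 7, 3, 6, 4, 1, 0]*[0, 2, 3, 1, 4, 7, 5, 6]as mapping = [0→3, 1→7, 2→6, 3→1, 4→5, 5→4, 6→2, 7→0]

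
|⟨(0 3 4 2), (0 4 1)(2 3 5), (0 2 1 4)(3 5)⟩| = 720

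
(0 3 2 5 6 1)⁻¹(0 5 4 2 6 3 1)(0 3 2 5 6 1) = (0 3 6 4 5 1 2)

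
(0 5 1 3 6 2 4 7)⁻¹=(0 7 4 2 6 3 1 5)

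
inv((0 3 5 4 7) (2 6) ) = (0 7 4 5 3) (2 6) 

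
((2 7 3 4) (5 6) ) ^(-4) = () 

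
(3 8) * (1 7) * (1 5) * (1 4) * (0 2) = (0 2)(1 7 5 4)(3 8)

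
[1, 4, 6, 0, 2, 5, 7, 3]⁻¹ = [3, 0, 4, 7, 1, 5, 2, 6]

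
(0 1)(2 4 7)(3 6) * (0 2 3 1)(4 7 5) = (1 2 7 3 6)(4 5)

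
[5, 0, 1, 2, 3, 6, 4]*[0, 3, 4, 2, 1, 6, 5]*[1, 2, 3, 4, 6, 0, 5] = [5, 1, 4, 6, 3, 0, 2]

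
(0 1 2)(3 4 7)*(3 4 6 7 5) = (0 1 2)(3 6 7 4 5)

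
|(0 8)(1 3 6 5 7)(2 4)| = 10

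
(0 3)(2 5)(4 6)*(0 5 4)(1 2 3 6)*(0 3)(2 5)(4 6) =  (0 4 1 5)(2 6 3)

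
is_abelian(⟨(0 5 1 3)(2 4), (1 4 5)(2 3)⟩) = no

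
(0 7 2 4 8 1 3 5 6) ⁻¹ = (0 6 5 3 1 8 4 2 7) 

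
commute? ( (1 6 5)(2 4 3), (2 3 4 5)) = no: (1 6 5)(2 4 3) * (2 3 4 5) = (1 6 2 5), (2 3 4 5) * (1 6 5)(2 4 3) = (1 6 5 4)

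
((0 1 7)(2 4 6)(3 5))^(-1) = (0 7 1)(2 6 4)(3 5)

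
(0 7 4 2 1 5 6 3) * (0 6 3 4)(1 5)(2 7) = (0 2 5 3 6 4 7)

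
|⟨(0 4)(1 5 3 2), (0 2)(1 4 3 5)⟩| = 36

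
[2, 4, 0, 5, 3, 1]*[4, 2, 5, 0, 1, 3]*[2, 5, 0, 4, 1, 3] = [3, 5, 1, 4, 2, 0]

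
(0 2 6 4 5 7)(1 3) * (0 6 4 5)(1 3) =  (0 2 4)(5 7 6)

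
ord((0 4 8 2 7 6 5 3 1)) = 9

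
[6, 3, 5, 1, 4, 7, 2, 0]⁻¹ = [7, 3, 6, 1, 4, 2, 0, 5]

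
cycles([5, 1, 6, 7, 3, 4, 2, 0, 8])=(0 5 4 3 7)(2 6)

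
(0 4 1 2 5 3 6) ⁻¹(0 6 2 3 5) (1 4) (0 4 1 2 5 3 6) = (0 5 6 3 4) (1 2) 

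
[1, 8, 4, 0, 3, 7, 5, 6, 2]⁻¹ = [3, 0, 8, 4, 2, 6, 7, 5, 1]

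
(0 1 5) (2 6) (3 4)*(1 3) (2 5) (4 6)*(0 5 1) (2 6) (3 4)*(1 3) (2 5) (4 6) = (0 6 3 5 2 1 4) 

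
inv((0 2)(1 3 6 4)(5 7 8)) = (0 2)(1 4 6 3)(5 8 7)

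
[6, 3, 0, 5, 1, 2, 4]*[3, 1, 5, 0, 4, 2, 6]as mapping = [0→6, 1→0, 2→3, 3→2, 4→1, 5→5, 6→4]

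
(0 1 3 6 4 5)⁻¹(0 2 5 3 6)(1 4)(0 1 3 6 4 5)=(0 6 4 1 2)(3 5)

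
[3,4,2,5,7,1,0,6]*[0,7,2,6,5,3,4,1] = [6,5,2,3,1,7,0,4]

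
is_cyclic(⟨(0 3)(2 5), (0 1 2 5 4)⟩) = no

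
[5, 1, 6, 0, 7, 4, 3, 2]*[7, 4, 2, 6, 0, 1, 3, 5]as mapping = [0→1, 1→4, 2→3, 3→7, 4→5, 5→0, 6→6, 7→2]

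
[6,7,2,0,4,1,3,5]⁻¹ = [3,5,2,6,4,7,0,1]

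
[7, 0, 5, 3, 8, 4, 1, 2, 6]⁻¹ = [1, 6, 7, 3, 5, 2, 8, 0, 4]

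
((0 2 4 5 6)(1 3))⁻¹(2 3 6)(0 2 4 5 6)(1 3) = (0 4 1)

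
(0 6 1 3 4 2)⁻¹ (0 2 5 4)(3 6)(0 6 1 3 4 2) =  (0 5 2 6)(1 4)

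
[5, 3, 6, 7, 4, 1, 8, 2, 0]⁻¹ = [8, 5, 7, 1, 4, 0, 2, 3, 6]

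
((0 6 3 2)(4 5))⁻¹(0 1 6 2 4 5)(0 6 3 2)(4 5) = (0 5 4 6 1 3)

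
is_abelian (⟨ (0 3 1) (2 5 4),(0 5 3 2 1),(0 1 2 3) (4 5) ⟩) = no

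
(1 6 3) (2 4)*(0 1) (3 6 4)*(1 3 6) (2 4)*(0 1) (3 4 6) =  (0 4 6) (1 2 3) 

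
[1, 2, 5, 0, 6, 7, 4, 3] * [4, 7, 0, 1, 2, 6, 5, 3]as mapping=[0→7, 1→0, 2→6, 3→4, 4→5, 5→3, 6→2, 7→1]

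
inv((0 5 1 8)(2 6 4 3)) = (0 8 1 5)(2 3 4 6)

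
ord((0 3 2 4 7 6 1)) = 7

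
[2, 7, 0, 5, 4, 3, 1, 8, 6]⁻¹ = [2, 6, 0, 5, 4, 3, 8, 1, 7]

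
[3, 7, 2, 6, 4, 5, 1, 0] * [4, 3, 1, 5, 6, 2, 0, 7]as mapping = [0→5, 1→7, 2→1, 3→0, 4→6, 5→2, 6→3, 7→4]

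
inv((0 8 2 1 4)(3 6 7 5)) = (0 4 1 2 8)(3 5 7 6)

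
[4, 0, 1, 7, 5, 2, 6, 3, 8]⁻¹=[1, 2, 5, 7, 0, 4, 6, 3, 8]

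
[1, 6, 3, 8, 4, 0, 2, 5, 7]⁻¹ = [5, 0, 6, 2, 4, 7, 1, 8, 3]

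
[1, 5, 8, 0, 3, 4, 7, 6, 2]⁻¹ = [3, 0, 8, 4, 5, 1, 7, 6, 2]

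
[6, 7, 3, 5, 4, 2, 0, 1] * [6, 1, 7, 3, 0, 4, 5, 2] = [5, 2, 3, 4, 0, 7, 6, 1]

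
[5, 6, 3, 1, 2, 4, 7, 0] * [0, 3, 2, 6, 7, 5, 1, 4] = [5, 1, 6, 3, 2, 7, 4, 0]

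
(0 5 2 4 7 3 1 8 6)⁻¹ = (0 6 8 1 3 7 4 2 5)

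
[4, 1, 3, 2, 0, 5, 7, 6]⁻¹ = [4, 1, 3, 2, 0, 5, 7, 6]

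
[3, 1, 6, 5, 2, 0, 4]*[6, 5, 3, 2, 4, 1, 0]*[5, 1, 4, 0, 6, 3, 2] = [4, 3, 5, 1, 0, 2, 6]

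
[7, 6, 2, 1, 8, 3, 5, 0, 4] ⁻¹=[7, 3, 2, 5, 8, 6, 1, 0, 4] 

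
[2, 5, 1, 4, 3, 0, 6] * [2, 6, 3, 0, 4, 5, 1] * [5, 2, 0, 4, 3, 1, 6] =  [4, 1, 6, 3, 5, 0, 2]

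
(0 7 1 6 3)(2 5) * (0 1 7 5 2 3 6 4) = (0 5 3 1 4)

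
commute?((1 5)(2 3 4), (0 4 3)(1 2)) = no:(1 5)(2 3 4)*(0 4 3)(1 2) = (0 4 1 5 2), (0 4 3)(1 2)*(1 5)(2 3 4) = (0 2 5 1 3)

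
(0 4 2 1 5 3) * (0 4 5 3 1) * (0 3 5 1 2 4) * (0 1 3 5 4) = (0 3 1 4)(2 5)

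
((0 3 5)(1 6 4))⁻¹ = (0 5 3)(1 4 6)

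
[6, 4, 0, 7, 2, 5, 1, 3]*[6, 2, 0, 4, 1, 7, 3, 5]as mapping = [0→3, 1→1, 2→6, 3→5, 4→0, 5→7, 6→2, 7→4]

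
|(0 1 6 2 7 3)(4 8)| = 6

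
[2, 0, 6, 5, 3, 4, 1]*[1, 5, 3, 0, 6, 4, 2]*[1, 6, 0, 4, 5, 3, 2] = [4, 6, 0, 5, 1, 2, 3]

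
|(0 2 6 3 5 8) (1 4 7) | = 6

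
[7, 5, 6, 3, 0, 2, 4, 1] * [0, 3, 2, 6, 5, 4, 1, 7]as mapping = [0→7, 1→4, 2→1, 3→6, 4→0, 5→2, 6→5, 7→3]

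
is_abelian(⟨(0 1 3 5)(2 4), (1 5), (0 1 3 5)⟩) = no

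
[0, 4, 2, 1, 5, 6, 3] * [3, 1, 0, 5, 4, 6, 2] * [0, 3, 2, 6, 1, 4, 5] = [6, 1, 0, 3, 5, 2, 4]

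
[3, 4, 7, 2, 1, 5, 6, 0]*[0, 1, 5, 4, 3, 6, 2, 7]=[4, 3, 7, 5, 1, 6, 2, 0]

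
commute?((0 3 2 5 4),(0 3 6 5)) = no:(0 3 2 5 4) * (0 3 6 5) = (0 6 5 4 3 2),(0 3 6 5) * (0 3 2 5 4) = (0 2 5 3 6 4)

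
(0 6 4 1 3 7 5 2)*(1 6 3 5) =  (0 3 7 1 5 2)(4 6)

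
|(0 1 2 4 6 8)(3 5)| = 6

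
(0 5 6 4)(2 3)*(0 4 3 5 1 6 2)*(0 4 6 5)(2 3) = (0 1 5 3 4 6 2)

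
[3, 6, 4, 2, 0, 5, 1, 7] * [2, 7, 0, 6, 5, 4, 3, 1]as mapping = [0→6, 1→3, 2→5, 3→0, 4→2, 5→4, 6→7, 7→1]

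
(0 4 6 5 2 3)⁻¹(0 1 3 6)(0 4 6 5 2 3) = (0 5 4 1)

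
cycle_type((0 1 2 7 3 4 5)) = 7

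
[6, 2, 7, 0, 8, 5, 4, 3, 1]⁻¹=[3, 8, 1, 7, 6, 5, 0, 2, 4]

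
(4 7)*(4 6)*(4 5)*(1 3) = (1 3)(4 7 6 5)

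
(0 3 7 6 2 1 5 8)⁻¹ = (0 8 5 1 2 6 7 3)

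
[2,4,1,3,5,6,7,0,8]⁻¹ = [7,2,0,3,1,4,5,6,8]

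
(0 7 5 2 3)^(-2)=(0 2 7 3 5)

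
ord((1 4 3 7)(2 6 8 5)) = 4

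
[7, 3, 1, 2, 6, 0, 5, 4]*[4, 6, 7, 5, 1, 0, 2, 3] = [3, 5, 6, 7, 2, 4, 0, 1]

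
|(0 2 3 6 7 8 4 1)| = 8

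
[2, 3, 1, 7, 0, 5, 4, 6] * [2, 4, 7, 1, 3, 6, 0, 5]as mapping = [0→7, 1→1, 2→4, 3→5, 4→2, 5→6, 6→3, 7→0]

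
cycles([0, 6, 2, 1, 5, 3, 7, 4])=(1 6 7 4 5 3)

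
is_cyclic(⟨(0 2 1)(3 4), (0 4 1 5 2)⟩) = no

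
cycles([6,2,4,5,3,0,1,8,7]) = (0 6 1 2 4 3 5) (7 8) 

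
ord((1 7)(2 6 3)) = 6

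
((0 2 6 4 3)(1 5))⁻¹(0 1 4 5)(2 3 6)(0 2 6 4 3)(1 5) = (0 4 6)(1 2 5 3)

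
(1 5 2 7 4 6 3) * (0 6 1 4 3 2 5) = (0 6 2 7 3 4 1)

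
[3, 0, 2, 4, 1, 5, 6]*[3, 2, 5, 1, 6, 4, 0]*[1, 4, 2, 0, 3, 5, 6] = [4, 0, 5, 6, 2, 3, 1]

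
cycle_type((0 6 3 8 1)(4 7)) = 2.5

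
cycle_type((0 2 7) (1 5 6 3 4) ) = 3.5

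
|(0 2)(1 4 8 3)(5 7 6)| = 12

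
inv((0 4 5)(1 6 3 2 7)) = (0 5 4)(1 7 2 3 6)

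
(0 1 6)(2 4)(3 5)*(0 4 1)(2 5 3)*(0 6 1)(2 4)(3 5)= (0 6 2)(3 5 4)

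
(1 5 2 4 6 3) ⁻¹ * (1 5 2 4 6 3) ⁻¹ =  (1 6 2) (3 4 5) 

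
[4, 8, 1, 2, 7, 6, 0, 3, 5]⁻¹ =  [6, 2, 3, 7, 0, 8, 5, 4, 1]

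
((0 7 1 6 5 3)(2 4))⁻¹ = (0 3 5 6 1 7)(2 4)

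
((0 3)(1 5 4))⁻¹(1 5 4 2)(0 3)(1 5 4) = (1 2 5 4)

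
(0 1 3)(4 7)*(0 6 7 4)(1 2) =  (0 2 1 3 6 7)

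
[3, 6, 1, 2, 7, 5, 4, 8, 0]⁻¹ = [8, 2, 3, 0, 6, 5, 1, 4, 7]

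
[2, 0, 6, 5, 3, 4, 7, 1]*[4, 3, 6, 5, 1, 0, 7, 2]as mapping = [0→6, 1→4, 2→7, 3→0, 4→5, 5→1, 6→2, 7→3]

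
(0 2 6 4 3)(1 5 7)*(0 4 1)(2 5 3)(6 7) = (0 5 6 1 3 4 2 7)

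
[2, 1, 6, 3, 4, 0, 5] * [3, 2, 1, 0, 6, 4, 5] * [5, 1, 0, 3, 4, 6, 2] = [1, 0, 6, 5, 2, 3, 4]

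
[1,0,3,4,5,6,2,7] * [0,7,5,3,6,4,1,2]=[7,0,3,6,4,1,5,2]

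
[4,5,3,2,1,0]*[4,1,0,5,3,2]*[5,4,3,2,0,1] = [2,3,1,5,4,0]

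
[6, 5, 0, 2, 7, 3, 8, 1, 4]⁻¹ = [2, 7, 3, 5, 8, 1, 0, 4, 6]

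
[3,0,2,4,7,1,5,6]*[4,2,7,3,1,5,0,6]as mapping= [0→3,1→4,2→7,3→1,4→6,5→2,6→5,7→0]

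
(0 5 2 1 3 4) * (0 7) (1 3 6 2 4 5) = (0 1 6 2 3 5 4 7) 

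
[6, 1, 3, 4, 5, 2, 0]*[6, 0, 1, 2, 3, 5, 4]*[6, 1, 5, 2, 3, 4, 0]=[3, 6, 5, 2, 4, 1, 0]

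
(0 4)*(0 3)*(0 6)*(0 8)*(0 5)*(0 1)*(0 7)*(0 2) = (0 4 3 6 8 5 1 7 2)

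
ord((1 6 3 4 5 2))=6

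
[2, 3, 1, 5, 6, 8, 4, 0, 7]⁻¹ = [7, 2, 0, 1, 6, 3, 4, 8, 5]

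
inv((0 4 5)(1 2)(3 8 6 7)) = (0 5 4)(1 2)(3 7 6 8)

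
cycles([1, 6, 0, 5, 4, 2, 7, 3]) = (0 1 6 7 3 5 2)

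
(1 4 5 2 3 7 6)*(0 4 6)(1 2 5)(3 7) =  (0 4 1 6 2 7)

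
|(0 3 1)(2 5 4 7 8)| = 15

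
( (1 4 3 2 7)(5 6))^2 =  (1 3 7 4 2)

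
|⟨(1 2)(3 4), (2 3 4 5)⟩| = 20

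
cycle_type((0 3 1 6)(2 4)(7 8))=2^2.4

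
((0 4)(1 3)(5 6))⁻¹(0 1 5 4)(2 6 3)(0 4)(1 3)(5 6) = (0 4 3 6)(1 2 5)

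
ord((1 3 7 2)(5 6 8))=12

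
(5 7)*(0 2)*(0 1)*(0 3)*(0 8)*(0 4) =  (0 2 1 3 8 4)(5 7)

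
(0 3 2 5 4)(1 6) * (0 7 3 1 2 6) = (0 1)(2 5 4 7 3 6)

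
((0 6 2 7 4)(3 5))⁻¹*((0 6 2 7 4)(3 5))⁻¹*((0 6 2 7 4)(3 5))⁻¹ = (0 2 4 6 7)(3 5)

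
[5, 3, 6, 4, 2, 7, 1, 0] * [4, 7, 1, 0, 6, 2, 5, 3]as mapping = [0→2, 1→0, 2→5, 3→6, 4→1, 5→3, 6→7, 7→4]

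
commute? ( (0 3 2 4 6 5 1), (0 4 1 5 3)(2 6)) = no: (0 3 2 4 6 5 1) * (0 4 1 5 3)(2 6) = (1 4 2)(3 6), (0 4 1 5 3)(2 6) * (0 3 2 4 6 5 1) = (0 6 4)(2 5)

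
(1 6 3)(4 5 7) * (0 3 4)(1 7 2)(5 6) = (0 3 7)(1 5 2)(4 6)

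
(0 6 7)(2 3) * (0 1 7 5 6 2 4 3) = (0 2)(1 7)(3 4)(5 6)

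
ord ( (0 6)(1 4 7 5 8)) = 10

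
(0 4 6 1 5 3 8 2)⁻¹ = (0 2 8 3 5 1 6 4)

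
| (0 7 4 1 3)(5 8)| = 10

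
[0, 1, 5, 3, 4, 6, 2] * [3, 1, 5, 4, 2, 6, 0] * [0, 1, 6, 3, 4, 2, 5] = [3, 1, 5, 4, 6, 0, 2]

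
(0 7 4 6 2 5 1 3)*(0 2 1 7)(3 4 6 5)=(1 4 5 7 6)(2 3)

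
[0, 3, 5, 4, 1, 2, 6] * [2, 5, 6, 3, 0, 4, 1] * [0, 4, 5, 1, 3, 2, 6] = [5, 1, 3, 0, 2, 6, 4]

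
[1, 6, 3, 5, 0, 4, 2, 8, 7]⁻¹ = [4, 0, 6, 2, 5, 3, 1, 8, 7]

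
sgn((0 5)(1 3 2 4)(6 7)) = -1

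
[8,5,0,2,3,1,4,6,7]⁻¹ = [2,5,3,4,6,1,7,8,0]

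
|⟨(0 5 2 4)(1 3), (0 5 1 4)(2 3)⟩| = 36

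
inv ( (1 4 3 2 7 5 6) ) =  (1 6 5 7 2 3 4) 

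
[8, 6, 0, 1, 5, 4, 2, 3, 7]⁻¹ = [2, 3, 6, 7, 5, 4, 1, 8, 0]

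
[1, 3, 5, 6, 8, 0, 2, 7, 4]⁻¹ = [5, 0, 6, 1, 8, 2, 3, 7, 4]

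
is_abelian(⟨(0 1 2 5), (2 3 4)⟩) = no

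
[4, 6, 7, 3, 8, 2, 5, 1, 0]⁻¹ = [8, 7, 5, 3, 0, 6, 1, 2, 4]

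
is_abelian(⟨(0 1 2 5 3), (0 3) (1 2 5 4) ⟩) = no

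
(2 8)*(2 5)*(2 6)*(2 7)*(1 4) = (1 4)(2 8 5 6 7)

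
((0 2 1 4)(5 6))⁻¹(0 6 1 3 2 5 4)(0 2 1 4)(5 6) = (0 2 5 4 3 1 6)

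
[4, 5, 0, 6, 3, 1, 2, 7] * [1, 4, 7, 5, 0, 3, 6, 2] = [0, 3, 1, 6, 5, 4, 7, 2]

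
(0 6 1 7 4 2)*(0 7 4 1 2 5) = (0 6 2 7 1 4 5)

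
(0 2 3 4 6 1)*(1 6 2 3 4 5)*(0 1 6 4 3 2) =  (0 2 3 5 6 4)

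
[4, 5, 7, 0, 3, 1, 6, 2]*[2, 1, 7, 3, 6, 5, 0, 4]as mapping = [0→6, 1→5, 2→4, 3→2, 4→3, 5→1, 6→0, 7→7]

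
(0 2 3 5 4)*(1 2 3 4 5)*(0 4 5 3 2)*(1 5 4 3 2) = (0 1) (2 4 3 5) 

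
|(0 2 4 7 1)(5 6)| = 10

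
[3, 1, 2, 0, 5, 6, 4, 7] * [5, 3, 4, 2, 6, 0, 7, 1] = [2, 3, 4, 5, 0, 7, 6, 1]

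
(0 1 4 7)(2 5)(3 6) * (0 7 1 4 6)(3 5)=(0 4 1 6 5 2 3)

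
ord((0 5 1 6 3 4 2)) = 7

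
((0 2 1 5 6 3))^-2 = (0 6 1)(2 3 5)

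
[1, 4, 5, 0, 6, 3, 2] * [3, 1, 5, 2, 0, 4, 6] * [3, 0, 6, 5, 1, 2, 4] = [0, 3, 1, 5, 4, 6, 2]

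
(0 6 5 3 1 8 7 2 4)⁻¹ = (0 4 2 7 8 1 3 5 6)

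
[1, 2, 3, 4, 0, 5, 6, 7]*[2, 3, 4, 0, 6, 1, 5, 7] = [3, 4, 0, 6, 2, 1, 5, 7]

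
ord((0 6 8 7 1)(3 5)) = 10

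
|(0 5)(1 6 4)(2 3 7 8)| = 12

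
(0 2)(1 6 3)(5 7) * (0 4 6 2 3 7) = (0 3 1 2 4 6 7 5)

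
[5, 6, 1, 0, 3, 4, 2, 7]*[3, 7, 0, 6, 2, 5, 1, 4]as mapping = [0→5, 1→1, 2→7, 3→3, 4→6, 5→2, 6→0, 7→4]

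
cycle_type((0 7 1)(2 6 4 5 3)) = 3.5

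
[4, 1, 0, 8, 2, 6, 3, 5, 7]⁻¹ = [2, 1, 4, 6, 0, 7, 5, 8, 3]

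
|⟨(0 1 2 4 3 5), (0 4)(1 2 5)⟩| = 720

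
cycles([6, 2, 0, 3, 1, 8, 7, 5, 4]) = (0 6 7 5 8 4 1 2)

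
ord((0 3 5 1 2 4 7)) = 7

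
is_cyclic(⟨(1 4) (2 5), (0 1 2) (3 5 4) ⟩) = no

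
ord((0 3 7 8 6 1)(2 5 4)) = 6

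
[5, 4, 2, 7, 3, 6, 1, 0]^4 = [4, 0, 2, 6, 5, 3, 7, 1]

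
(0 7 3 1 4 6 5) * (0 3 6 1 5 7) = (1 4)(3 5)(6 7)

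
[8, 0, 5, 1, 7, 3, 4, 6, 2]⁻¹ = [1, 3, 8, 5, 6, 2, 7, 4, 0]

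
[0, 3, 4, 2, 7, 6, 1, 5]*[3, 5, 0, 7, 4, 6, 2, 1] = [3, 7, 4, 0, 1, 2, 5, 6]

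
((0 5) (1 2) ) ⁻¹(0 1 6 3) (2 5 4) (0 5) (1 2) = (0 4 1) (2 6 3 5) 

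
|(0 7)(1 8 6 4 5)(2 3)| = 10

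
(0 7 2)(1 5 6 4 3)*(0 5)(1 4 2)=(0 7 1)(2 5 6)(3 4)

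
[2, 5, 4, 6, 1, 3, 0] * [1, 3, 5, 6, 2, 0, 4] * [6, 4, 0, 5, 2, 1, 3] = [1, 6, 0, 2, 5, 3, 4]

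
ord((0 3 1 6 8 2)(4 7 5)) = 6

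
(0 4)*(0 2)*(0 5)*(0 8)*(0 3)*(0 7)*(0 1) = (0 4 2 5 8 3 7 1)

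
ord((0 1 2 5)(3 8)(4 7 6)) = 12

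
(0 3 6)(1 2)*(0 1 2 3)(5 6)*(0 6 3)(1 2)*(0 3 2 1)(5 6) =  (0 5 2)(1 3 6)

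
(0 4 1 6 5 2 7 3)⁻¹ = (0 3 7 2 5 6 1 4)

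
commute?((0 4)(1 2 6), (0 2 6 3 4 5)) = no:(0 4)(1 2 6) * (0 2 6 3 4 5) = (0 5)(1 6)(2 3 4), (0 2 6 3 4 5) * (0 4)(1 2 6) = (0 6 3)(1 2)(4 5)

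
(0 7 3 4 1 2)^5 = (0 2 1 4 3 7)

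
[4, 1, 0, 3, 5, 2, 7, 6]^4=[0, 1, 2, 3, 4, 5, 6, 7]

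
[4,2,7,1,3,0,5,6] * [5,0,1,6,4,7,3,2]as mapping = [0→4,1→1,2→2,3→0,4→6,5→5,6→7,7→3]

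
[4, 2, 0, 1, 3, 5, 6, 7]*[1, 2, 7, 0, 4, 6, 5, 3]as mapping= [0→4, 1→7, 2→1, 3→2, 4→0, 5→6, 6→5, 7→3]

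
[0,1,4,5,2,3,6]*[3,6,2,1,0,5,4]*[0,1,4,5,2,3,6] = [5,6,0,3,4,1,2]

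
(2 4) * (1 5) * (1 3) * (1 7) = (1 5 3 7)(2 4)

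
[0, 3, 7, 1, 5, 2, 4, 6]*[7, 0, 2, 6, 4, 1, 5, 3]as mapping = [0→7, 1→6, 2→3, 3→0, 4→1, 5→2, 6→4, 7→5]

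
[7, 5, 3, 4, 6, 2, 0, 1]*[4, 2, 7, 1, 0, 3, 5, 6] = [6, 3, 1, 0, 5, 7, 4, 2]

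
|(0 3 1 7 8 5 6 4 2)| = 9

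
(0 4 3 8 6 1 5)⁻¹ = (0 5 1 6 8 3 4)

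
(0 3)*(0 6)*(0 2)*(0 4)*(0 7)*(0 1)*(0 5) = (0 3 6 2 4 7 1 5)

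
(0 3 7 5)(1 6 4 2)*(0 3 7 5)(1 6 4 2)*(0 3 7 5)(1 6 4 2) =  (0 5 7 3)(1 2 4 6)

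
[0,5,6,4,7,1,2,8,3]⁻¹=[0,5,6,8,3,1,2,4,7]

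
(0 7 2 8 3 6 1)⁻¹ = (0 1 6 3 8 2 7)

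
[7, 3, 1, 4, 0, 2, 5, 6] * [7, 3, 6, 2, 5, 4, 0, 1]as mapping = [0→1, 1→2, 2→3, 3→5, 4→7, 5→6, 6→4, 7→0]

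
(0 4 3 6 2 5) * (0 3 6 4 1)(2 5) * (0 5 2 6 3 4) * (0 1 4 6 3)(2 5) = (0 4)(1 2 3)(5 6)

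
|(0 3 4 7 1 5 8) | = 7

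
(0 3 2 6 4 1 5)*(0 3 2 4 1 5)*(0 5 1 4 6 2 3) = (0 3 6 4 1 5)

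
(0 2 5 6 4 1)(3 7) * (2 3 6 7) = (0 3 2 5 7 6 4 1)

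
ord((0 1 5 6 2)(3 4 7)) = 15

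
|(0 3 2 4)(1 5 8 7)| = 4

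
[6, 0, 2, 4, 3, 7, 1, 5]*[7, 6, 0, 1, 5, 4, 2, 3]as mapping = [0→2, 1→7, 2→0, 3→5, 4→1, 5→3, 6→6, 7→4]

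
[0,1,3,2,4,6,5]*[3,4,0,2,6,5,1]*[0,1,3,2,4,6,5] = [2,4,3,0,5,1,6]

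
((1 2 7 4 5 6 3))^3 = (1 4 3 7 6 2 5)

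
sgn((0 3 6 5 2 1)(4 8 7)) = -1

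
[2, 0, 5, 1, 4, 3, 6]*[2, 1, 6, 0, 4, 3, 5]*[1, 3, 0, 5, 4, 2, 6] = [6, 0, 5, 3, 4, 1, 2]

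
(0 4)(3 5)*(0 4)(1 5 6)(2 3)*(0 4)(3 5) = (0 4)(1 3 6)(2 5)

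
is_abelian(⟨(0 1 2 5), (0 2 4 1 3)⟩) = no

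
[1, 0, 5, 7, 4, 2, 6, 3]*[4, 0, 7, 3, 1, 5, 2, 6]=[0, 4, 5, 6, 1, 7, 2, 3] 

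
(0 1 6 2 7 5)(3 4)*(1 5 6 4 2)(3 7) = (0 5)(1 4 7 6)(2 3)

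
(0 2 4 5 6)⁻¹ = (0 6 5 4 2)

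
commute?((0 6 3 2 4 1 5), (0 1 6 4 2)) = no:(0 6 3 2 4 1 5) * (0 1 6 4 2) = (0 4 6 3)(1 5), (0 1 6 4 2) * (0 6 3 2 4 1 5) = (0 5)(1 3 2 6)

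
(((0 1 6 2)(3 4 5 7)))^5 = (0 1 6 2)(3 4 5 7)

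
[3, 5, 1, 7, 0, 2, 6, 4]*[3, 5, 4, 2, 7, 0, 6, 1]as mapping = [0→2, 1→0, 2→5, 3→1, 4→3, 5→4, 6→6, 7→7]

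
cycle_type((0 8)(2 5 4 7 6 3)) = 2.6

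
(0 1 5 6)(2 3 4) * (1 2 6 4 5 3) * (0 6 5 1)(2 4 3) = (0 4 5 3 1 2)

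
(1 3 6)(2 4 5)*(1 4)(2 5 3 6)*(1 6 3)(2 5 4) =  (1 3 5 4)(2 6)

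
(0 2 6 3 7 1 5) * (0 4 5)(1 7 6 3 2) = (0 1)(2 3 6)(4 5)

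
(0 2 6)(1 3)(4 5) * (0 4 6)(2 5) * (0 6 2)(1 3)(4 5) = (0 4)(2 6 5)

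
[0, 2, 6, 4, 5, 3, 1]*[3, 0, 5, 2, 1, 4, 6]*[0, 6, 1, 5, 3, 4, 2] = [5, 4, 2, 6, 3, 1, 0]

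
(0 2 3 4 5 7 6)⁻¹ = (0 6 7 5 4 3 2)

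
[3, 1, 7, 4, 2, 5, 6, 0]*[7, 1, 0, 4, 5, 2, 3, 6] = [4, 1, 6, 5, 0, 2, 3, 7]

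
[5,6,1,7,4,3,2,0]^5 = [5,2,6,7,4,3,1,0]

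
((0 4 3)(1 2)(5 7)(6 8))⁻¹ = (0 3 4)(1 2)(5 7)(6 8)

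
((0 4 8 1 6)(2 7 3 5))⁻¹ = (0 6 1 8 4)(2 5 3 7)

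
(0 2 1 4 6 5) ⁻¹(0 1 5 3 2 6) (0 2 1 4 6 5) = (0 3 1 5 2 4) 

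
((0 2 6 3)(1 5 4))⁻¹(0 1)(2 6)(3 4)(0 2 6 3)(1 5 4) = (0 1)(2 5)(3 6)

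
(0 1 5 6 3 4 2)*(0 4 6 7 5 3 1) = (1 3 6)(2 4)(5 7)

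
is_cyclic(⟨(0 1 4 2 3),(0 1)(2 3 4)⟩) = no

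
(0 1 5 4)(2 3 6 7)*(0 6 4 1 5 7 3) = (0 5 1 7 2)(3 4 6)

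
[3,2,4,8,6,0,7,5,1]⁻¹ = [5,8,1,0,2,7,4,6,3]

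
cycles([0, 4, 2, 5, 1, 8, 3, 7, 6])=(1 4)(3 5 8 6)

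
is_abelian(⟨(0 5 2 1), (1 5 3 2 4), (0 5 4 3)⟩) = no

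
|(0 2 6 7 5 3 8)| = 7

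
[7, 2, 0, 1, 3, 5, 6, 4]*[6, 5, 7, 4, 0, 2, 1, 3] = [3, 7, 6, 5, 4, 2, 1, 0]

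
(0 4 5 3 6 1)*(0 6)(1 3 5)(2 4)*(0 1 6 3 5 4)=(0 2)(1 3)(4 6 5)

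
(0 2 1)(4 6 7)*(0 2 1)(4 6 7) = (0 1 2)(4 7 6)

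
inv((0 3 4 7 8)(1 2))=(0 8 7 4 3)(1 2)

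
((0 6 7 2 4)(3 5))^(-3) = (0 7 4 6 2)(3 5)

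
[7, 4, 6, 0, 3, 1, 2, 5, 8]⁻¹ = [3, 5, 6, 4, 1, 7, 2, 0, 8]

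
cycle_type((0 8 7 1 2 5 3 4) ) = 8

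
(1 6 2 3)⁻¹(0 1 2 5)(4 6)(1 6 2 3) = (0 6 3 5)(2 4)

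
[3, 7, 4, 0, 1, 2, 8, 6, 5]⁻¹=[3, 4, 5, 0, 2, 8, 7, 1, 6]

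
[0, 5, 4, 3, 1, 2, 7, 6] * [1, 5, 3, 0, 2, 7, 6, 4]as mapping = [0→1, 1→7, 2→2, 3→0, 4→5, 5→3, 6→4, 7→6]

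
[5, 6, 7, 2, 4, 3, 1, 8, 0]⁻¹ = [8, 6, 3, 5, 4, 0, 1, 2, 7]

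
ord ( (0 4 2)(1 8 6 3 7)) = 15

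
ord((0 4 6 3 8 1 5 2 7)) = 9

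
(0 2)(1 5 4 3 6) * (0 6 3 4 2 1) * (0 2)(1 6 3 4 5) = (0 6 2 3 4 5)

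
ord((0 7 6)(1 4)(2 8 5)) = 6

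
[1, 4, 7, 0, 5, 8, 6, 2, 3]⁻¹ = [3, 0, 7, 8, 1, 4, 6, 2, 5]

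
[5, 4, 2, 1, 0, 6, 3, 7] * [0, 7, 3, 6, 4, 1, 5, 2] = [1, 4, 3, 7, 0, 5, 6, 2]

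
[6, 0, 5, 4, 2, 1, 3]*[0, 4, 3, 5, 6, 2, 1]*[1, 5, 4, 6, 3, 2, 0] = [5, 1, 4, 0, 6, 3, 2]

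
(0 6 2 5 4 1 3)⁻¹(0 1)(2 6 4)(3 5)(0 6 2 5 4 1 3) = (0 4)(1 5 2)(3 6)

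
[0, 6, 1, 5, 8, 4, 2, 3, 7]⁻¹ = [0, 2, 6, 7, 5, 3, 1, 8, 4]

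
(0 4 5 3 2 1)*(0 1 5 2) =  (0 4 2 5 3)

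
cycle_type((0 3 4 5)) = 4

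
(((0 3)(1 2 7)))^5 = (0 3)(1 7 2)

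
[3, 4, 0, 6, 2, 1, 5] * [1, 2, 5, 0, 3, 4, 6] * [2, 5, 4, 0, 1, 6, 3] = [2, 0, 5, 3, 6, 4, 1]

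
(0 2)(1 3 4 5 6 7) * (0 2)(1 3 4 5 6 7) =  (1 4 6)(3 5 7)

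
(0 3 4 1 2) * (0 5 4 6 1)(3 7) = (0 7 3 6 1 2 5 4)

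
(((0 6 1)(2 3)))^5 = (0 1 6)(2 3)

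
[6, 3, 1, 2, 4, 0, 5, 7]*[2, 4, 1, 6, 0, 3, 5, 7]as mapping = [0→5, 1→6, 2→4, 3→1, 4→0, 5→2, 6→3, 7→7]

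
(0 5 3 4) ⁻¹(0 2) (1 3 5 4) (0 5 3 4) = (0 1 4 3) (2 5) 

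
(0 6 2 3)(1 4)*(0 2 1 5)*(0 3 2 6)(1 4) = (3 6 4 5)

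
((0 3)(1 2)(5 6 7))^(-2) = (5 6 7)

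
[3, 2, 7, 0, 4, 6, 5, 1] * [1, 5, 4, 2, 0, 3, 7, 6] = [2, 4, 6, 1, 0, 7, 3, 5]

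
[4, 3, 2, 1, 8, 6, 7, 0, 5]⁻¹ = [7, 3, 2, 1, 0, 8, 5, 6, 4]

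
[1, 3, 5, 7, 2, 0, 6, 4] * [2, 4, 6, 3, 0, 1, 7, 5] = [4, 3, 1, 5, 6, 2, 7, 0]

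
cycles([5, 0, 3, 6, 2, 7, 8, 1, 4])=(0 5 7 1)(2 3 6 8 4)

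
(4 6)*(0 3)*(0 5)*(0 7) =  (0 3 5 7)(4 6)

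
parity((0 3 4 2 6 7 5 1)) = odd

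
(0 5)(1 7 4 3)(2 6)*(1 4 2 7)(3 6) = (0 5)(2 3 4 6 7)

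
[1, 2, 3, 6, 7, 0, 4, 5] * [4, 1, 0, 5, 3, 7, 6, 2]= [1, 0, 5, 6, 2, 4, 3, 7]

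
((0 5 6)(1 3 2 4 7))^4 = (0 5 6)(1 7 4 2 3)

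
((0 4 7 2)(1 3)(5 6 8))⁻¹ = (0 2 7 4)(1 3)(5 8 6)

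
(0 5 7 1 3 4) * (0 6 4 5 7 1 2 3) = (0 7 2 3 5 1)(4 6)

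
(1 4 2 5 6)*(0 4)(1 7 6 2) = (0 4 1)(2 5)(6 7)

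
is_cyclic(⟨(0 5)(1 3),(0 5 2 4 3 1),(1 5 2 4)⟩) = no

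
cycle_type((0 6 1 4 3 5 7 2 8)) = 9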